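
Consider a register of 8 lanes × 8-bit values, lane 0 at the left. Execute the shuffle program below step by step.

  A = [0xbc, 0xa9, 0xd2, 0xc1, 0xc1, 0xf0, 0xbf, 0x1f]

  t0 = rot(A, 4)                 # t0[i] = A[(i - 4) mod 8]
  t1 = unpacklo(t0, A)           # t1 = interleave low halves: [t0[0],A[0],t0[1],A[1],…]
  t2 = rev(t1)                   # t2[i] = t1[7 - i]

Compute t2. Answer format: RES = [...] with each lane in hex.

RES = [0xc1, 0x1f, 0xd2, 0xbf, 0xa9, 0xf0, 0xbc, 0xc1]

t0 = [0xc1, 0xf0, 0xbf, 0x1f, 0xbc, 0xa9, 0xd2, 0xc1]
t1 = [0xc1, 0xbc, 0xf0, 0xa9, 0xbf, 0xd2, 0x1f, 0xc1]
t2 = [0xc1, 0x1f, 0xd2, 0xbf, 0xa9, 0xf0, 0xbc, 0xc1]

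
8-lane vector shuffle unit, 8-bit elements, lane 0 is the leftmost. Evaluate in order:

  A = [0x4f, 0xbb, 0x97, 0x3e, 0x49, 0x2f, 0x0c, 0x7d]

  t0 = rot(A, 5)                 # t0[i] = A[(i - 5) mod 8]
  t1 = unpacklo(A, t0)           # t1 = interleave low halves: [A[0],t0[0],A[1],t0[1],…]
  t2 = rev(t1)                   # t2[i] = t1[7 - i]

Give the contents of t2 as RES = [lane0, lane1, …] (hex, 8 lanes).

→ t0 |3e|49|2f|0c|7d|4f|bb|97|
→ t1 |4f|3e|bb|49|97|2f|3e|0c|
→ t2 |0c|3e|2f|97|49|bb|3e|4f|

RES = [ 0x0c  0x3e  0x2f  0x97  0x49  0xbb  0x3e  0x4f ]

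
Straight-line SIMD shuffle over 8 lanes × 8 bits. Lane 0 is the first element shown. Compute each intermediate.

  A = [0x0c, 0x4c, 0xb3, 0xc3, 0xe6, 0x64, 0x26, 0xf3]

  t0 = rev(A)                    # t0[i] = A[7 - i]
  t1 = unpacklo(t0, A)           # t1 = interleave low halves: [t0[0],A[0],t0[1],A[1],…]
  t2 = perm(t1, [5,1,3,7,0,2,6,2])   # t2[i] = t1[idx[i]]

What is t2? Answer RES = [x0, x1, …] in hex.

  t0: f3 26 64 e6 c3 b3 4c 0c
  t1: f3 0c 26 4c 64 b3 e6 c3
  t2: b3 0c 4c c3 f3 26 e6 26

RES = [0xb3, 0x0c, 0x4c, 0xc3, 0xf3, 0x26, 0xe6, 0x26]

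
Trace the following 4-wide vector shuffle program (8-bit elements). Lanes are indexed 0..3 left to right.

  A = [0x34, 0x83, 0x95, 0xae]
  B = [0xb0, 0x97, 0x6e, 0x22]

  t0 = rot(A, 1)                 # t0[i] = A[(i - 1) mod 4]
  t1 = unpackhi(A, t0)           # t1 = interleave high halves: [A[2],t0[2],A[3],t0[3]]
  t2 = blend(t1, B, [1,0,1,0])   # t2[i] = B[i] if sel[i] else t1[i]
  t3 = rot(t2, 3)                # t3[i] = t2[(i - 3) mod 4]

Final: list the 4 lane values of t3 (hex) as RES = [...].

RES = [ 0x83  0x6e  0x95  0xb0 ]

t0 = [0xae, 0x34, 0x83, 0x95]
t1 = [0x95, 0x83, 0xae, 0x95]
t2 = [0xb0, 0x83, 0x6e, 0x95]
t3 = [0x83, 0x6e, 0x95, 0xb0]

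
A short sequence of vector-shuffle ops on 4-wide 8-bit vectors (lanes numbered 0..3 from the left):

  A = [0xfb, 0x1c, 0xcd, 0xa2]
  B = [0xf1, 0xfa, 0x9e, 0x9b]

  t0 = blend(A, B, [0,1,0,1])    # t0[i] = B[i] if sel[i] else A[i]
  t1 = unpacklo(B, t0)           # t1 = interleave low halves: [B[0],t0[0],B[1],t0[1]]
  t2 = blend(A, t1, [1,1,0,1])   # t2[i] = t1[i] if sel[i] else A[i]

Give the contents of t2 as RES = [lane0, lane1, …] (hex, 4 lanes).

→ t0 |fb|fa|cd|9b|
→ t1 |f1|fb|fa|fa|
→ t2 |f1|fb|cd|fa|

RES = [0xf1, 0xfb, 0xcd, 0xfa]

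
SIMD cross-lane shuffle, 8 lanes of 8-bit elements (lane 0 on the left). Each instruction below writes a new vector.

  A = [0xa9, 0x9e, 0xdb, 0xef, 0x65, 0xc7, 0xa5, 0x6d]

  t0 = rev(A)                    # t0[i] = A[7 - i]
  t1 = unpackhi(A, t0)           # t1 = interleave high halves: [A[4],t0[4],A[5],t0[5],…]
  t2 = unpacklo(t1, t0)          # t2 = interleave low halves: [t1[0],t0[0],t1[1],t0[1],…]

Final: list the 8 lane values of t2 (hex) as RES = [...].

RES = [0x65, 0x6d, 0xef, 0xa5, 0xc7, 0xc7, 0xdb, 0x65]

t0 = [0x6d, 0xa5, 0xc7, 0x65, 0xef, 0xdb, 0x9e, 0xa9]
t1 = [0x65, 0xef, 0xc7, 0xdb, 0xa5, 0x9e, 0x6d, 0xa9]
t2 = [0x65, 0x6d, 0xef, 0xa5, 0xc7, 0xc7, 0xdb, 0x65]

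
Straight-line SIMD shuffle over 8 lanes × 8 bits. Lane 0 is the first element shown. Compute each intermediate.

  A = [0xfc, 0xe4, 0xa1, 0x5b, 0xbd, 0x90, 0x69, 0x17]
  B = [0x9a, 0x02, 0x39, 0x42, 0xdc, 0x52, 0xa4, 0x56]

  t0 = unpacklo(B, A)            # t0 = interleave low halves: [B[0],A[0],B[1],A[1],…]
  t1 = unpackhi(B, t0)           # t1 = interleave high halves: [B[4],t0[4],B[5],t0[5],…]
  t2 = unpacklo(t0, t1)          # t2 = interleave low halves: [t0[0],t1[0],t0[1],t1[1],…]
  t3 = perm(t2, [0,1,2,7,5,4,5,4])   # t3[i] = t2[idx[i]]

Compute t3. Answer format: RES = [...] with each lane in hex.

  t0: 9a fc 02 e4 39 a1 42 5b
  t1: dc 39 52 a1 a4 42 56 5b
  t2: 9a dc fc 39 02 52 e4 a1
  t3: 9a dc fc a1 52 02 52 02

RES = [0x9a, 0xdc, 0xfc, 0xa1, 0x52, 0x02, 0x52, 0x02]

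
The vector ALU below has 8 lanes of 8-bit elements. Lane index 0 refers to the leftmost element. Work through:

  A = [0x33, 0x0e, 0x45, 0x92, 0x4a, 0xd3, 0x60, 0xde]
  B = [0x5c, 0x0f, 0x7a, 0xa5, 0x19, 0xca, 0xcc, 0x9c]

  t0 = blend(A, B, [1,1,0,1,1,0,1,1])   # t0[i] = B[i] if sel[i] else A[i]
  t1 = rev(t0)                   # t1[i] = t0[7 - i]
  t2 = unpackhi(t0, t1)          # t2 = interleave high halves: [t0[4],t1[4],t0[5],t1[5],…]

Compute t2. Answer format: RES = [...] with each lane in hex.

→ t0 |5c|0f|45|a5|19|d3|cc|9c|
→ t1 |9c|cc|d3|19|a5|45|0f|5c|
→ t2 |19|a5|d3|45|cc|0f|9c|5c|

RES = [ 0x19  0xa5  0xd3  0x45  0xcc  0x0f  0x9c  0x5c ]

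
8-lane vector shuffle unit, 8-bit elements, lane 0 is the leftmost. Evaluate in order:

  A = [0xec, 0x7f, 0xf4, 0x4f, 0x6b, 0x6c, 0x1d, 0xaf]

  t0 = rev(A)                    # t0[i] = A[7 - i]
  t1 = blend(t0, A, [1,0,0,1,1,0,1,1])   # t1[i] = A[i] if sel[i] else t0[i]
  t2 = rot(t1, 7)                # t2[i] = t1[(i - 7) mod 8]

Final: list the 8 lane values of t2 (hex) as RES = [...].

  t0: af 1d 6c 6b 4f f4 7f ec
  t1: ec 1d 6c 4f 6b f4 1d af
  t2: 1d 6c 4f 6b f4 1d af ec

RES = [ 0x1d  0x6c  0x4f  0x6b  0xf4  0x1d  0xaf  0xec ]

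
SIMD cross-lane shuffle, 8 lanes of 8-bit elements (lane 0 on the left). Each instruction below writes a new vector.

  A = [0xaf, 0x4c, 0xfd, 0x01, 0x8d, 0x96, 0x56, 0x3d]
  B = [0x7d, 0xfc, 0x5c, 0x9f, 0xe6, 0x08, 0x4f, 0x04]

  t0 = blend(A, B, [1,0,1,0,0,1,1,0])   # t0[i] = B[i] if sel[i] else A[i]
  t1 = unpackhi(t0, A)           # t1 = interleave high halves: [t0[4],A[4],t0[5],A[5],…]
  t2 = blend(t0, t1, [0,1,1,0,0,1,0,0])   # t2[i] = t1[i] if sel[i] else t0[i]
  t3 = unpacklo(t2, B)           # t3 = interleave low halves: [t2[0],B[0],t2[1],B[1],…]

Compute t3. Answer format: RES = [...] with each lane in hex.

RES = [0x7d, 0x7d, 0x8d, 0xfc, 0x08, 0x5c, 0x01, 0x9f]

  t0: 7d 4c 5c 01 8d 08 4f 3d
  t1: 8d 8d 08 96 4f 56 3d 3d
  t2: 7d 8d 08 01 8d 56 4f 3d
  t3: 7d 7d 8d fc 08 5c 01 9f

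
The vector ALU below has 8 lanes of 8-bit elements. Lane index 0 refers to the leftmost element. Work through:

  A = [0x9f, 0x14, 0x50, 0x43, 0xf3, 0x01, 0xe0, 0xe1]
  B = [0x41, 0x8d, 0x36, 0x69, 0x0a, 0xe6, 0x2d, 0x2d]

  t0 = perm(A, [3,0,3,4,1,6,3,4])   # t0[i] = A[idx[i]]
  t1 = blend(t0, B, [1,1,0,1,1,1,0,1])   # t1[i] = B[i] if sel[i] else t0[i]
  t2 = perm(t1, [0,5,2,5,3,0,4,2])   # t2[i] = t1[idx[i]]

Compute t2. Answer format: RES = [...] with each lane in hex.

→ t0 |43|9f|43|f3|14|e0|43|f3|
→ t1 |41|8d|43|69|0a|e6|43|2d|
→ t2 |41|e6|43|e6|69|41|0a|43|

RES = [ 0x41  0xe6  0x43  0xe6  0x69  0x41  0x0a  0x43 ]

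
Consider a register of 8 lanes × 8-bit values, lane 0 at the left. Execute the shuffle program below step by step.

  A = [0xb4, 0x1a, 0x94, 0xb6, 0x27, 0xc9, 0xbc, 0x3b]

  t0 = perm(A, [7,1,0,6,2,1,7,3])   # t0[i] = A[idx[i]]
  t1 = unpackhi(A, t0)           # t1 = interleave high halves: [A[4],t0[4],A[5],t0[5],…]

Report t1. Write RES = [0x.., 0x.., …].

RES = [0x27, 0x94, 0xc9, 0x1a, 0xbc, 0x3b, 0x3b, 0xb6]

t0 = [0x3b, 0x1a, 0xb4, 0xbc, 0x94, 0x1a, 0x3b, 0xb6]
t1 = [0x27, 0x94, 0xc9, 0x1a, 0xbc, 0x3b, 0x3b, 0xb6]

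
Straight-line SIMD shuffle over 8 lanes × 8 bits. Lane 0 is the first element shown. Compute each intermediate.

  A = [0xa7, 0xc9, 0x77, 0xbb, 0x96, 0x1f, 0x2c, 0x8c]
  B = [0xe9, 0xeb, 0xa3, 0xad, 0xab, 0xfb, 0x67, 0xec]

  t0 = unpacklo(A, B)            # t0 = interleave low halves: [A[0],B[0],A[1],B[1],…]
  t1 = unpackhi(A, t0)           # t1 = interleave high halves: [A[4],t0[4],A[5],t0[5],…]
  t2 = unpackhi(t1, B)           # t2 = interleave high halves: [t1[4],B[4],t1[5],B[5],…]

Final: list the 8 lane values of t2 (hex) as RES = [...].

RES = [0x2c, 0xab, 0xbb, 0xfb, 0x8c, 0x67, 0xad, 0xec]

→ t0 |a7|e9|c9|eb|77|a3|bb|ad|
→ t1 |96|77|1f|a3|2c|bb|8c|ad|
→ t2 |2c|ab|bb|fb|8c|67|ad|ec|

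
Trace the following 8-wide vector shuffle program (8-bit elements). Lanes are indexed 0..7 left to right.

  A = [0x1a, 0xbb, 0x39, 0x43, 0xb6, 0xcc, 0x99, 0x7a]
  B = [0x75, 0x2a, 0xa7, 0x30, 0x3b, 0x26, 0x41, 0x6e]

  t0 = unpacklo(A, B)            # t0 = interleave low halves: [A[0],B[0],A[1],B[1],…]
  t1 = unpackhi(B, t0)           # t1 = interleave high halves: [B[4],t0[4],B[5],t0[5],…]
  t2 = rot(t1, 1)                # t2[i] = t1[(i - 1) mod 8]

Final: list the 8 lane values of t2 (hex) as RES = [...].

RES = [ 0x30  0x3b  0x39  0x26  0xa7  0x41  0x43  0x6e ]

  t0: 1a 75 bb 2a 39 a7 43 30
  t1: 3b 39 26 a7 41 43 6e 30
  t2: 30 3b 39 26 a7 41 43 6e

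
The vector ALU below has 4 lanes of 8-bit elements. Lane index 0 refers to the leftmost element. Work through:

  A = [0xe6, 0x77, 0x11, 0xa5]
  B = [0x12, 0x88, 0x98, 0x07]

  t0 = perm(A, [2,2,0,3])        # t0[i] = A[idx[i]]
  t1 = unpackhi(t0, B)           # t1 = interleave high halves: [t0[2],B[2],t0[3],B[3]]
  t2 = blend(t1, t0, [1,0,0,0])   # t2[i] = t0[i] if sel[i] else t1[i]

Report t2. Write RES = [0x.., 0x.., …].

t0 = [0x11, 0x11, 0xe6, 0xa5]
t1 = [0xe6, 0x98, 0xa5, 0x07]
t2 = [0x11, 0x98, 0xa5, 0x07]

RES = [0x11, 0x98, 0xa5, 0x07]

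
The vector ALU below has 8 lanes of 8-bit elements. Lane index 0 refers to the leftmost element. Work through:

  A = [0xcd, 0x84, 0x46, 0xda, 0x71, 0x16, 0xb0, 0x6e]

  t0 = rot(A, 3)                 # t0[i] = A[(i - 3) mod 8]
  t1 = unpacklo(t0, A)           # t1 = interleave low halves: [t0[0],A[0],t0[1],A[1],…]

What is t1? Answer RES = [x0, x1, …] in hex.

→ t0 |16|b0|6e|cd|84|46|da|71|
→ t1 |16|cd|b0|84|6e|46|cd|da|

RES = [0x16, 0xcd, 0xb0, 0x84, 0x6e, 0x46, 0xcd, 0xda]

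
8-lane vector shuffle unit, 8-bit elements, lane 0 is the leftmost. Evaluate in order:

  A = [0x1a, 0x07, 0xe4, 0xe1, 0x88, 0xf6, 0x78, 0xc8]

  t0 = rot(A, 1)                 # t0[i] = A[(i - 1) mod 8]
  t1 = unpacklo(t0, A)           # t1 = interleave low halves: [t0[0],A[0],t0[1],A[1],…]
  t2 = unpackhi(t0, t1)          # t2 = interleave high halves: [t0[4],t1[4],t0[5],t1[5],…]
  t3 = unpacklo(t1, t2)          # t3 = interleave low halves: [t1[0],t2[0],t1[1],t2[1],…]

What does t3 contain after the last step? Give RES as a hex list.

RES = [0xc8, 0xe1, 0x1a, 0x07, 0x1a, 0x88, 0x07, 0xe4]

→ t0 |c8|1a|07|e4|e1|88|f6|78|
→ t1 |c8|1a|1a|07|07|e4|e4|e1|
→ t2 |e1|07|88|e4|f6|e4|78|e1|
→ t3 |c8|e1|1a|07|1a|88|07|e4|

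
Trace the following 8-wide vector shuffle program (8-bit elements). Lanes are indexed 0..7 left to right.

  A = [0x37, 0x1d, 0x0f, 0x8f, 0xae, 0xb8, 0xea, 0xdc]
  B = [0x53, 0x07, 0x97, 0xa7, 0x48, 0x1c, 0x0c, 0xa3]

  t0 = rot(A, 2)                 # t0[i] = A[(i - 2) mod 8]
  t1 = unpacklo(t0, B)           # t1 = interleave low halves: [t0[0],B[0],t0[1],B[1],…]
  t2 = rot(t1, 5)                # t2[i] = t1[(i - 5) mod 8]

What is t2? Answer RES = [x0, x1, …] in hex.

RES = [ 0x07  0x37  0x97  0x1d  0xa7  0xea  0x53  0xdc ]

t0 = [0xea, 0xdc, 0x37, 0x1d, 0x0f, 0x8f, 0xae, 0xb8]
t1 = [0xea, 0x53, 0xdc, 0x07, 0x37, 0x97, 0x1d, 0xa7]
t2 = [0x07, 0x37, 0x97, 0x1d, 0xa7, 0xea, 0x53, 0xdc]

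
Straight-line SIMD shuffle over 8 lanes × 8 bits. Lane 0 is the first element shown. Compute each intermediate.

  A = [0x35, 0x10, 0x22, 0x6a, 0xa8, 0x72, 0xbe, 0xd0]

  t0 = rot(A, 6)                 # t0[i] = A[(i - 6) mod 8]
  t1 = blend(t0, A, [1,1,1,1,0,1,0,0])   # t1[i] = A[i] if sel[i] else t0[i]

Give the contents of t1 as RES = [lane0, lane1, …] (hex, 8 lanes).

RES = [ 0x35  0x10  0x22  0x6a  0xbe  0x72  0x35  0x10 ]

  t0: 22 6a a8 72 be d0 35 10
  t1: 35 10 22 6a be 72 35 10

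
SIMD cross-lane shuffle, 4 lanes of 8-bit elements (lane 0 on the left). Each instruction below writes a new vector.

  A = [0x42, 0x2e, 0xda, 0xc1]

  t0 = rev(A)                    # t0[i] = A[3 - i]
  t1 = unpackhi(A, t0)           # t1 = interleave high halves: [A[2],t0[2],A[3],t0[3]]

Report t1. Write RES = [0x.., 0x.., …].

RES = [0xda, 0x2e, 0xc1, 0x42]

t0 = [0xc1, 0xda, 0x2e, 0x42]
t1 = [0xda, 0x2e, 0xc1, 0x42]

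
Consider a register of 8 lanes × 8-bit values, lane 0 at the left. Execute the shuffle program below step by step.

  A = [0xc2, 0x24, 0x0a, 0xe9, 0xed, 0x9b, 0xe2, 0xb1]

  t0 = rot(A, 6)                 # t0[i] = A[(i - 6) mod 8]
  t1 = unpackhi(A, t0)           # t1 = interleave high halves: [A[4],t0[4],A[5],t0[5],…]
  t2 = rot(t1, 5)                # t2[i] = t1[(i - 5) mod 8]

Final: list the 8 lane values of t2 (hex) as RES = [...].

t0 = [0x0a, 0xe9, 0xed, 0x9b, 0xe2, 0xb1, 0xc2, 0x24]
t1 = [0xed, 0xe2, 0x9b, 0xb1, 0xe2, 0xc2, 0xb1, 0x24]
t2 = [0xb1, 0xe2, 0xc2, 0xb1, 0x24, 0xed, 0xe2, 0x9b]

RES = [ 0xb1  0xe2  0xc2  0xb1  0x24  0xed  0xe2  0x9b ]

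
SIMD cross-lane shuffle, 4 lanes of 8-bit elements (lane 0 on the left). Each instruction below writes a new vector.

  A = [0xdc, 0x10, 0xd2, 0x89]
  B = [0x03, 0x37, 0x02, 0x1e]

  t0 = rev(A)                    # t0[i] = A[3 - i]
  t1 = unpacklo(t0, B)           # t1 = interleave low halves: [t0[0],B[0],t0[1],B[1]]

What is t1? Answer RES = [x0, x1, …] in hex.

RES = [ 0x89  0x03  0xd2  0x37 ]

  t0: 89 d2 10 dc
  t1: 89 03 d2 37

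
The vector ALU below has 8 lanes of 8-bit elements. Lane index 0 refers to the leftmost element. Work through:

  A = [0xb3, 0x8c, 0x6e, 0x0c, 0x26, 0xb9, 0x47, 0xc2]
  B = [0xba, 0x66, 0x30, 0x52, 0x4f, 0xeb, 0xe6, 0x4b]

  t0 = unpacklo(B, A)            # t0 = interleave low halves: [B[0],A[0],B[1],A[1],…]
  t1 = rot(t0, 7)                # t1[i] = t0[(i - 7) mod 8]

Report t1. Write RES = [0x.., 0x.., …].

→ t0 |ba|b3|66|8c|30|6e|52|0c|
→ t1 |b3|66|8c|30|6e|52|0c|ba|

RES = [0xb3, 0x66, 0x8c, 0x30, 0x6e, 0x52, 0x0c, 0xba]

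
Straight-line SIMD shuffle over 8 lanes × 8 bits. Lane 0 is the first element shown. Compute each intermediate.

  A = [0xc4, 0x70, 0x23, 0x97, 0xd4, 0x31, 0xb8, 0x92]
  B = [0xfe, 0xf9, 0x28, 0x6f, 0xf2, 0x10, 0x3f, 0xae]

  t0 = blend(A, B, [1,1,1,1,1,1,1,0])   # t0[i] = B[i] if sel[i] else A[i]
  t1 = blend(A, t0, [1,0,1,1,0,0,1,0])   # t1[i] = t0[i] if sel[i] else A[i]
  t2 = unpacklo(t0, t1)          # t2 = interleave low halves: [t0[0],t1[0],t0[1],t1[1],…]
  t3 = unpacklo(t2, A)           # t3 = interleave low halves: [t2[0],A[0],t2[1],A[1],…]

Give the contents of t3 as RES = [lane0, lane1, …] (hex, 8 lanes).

RES = [ 0xfe  0xc4  0xfe  0x70  0xf9  0x23  0x70  0x97 ]

  t0: fe f9 28 6f f2 10 3f 92
  t1: fe 70 28 6f d4 31 3f 92
  t2: fe fe f9 70 28 28 6f 6f
  t3: fe c4 fe 70 f9 23 70 97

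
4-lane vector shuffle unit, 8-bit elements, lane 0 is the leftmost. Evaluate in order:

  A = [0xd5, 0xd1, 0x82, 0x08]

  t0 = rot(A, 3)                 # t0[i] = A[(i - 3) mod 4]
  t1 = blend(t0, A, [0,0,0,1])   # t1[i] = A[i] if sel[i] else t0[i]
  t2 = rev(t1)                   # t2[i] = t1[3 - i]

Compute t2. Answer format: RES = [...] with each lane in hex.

  t0: d1 82 08 d5
  t1: d1 82 08 08
  t2: 08 08 82 d1

RES = [ 0x08  0x08  0x82  0xd1 ]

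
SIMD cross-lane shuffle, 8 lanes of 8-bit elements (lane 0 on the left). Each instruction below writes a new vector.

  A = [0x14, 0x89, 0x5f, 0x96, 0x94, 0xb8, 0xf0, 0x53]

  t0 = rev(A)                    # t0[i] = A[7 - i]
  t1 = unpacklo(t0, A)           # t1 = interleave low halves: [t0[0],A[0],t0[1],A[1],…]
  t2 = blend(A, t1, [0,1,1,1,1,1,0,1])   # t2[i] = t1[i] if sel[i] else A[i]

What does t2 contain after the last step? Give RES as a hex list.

RES = [ 0x14  0x14  0xf0  0x89  0xb8  0x5f  0xf0  0x96 ]

t0 = [0x53, 0xf0, 0xb8, 0x94, 0x96, 0x5f, 0x89, 0x14]
t1 = [0x53, 0x14, 0xf0, 0x89, 0xb8, 0x5f, 0x94, 0x96]
t2 = [0x14, 0x14, 0xf0, 0x89, 0xb8, 0x5f, 0xf0, 0x96]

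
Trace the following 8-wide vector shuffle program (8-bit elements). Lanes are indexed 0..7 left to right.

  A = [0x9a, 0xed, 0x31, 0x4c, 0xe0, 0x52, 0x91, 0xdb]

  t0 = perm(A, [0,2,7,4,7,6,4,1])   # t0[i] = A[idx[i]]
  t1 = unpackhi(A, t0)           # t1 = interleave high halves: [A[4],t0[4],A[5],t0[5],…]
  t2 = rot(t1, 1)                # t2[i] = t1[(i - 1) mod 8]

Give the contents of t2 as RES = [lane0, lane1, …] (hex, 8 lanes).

t0 = [0x9a, 0x31, 0xdb, 0xe0, 0xdb, 0x91, 0xe0, 0xed]
t1 = [0xe0, 0xdb, 0x52, 0x91, 0x91, 0xe0, 0xdb, 0xed]
t2 = [0xed, 0xe0, 0xdb, 0x52, 0x91, 0x91, 0xe0, 0xdb]

RES = [ 0xed  0xe0  0xdb  0x52  0x91  0x91  0xe0  0xdb ]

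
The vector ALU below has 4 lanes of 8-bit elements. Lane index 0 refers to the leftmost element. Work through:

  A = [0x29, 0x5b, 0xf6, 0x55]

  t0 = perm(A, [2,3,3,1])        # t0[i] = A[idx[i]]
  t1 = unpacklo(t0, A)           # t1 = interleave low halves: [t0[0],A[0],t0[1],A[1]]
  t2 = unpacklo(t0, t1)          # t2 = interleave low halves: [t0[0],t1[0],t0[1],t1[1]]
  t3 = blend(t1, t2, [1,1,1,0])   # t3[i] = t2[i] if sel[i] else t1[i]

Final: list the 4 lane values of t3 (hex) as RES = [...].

t0 = [0xf6, 0x55, 0x55, 0x5b]
t1 = [0xf6, 0x29, 0x55, 0x5b]
t2 = [0xf6, 0xf6, 0x55, 0x29]
t3 = [0xf6, 0xf6, 0x55, 0x5b]

RES = [ 0xf6  0xf6  0x55  0x5b ]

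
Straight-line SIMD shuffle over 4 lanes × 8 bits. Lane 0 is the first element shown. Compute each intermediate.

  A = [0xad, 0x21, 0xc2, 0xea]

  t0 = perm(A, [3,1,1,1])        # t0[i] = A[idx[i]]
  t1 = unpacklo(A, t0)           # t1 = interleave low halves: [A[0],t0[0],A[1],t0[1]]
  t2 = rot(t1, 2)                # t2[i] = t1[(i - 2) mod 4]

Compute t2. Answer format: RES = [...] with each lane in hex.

RES = [0x21, 0x21, 0xad, 0xea]

  t0: ea 21 21 21
  t1: ad ea 21 21
  t2: 21 21 ad ea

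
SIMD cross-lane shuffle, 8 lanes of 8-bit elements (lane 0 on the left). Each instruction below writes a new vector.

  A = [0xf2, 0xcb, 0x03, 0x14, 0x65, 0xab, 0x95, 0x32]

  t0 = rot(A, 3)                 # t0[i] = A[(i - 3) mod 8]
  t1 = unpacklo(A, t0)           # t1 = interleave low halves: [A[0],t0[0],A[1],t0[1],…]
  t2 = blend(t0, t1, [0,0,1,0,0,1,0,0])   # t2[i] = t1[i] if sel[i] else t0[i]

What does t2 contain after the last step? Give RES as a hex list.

RES = [ 0xab  0x95  0xcb  0xf2  0xcb  0x32  0x14  0x65 ]

→ t0 |ab|95|32|f2|cb|03|14|65|
→ t1 |f2|ab|cb|95|03|32|14|f2|
→ t2 |ab|95|cb|f2|cb|32|14|65|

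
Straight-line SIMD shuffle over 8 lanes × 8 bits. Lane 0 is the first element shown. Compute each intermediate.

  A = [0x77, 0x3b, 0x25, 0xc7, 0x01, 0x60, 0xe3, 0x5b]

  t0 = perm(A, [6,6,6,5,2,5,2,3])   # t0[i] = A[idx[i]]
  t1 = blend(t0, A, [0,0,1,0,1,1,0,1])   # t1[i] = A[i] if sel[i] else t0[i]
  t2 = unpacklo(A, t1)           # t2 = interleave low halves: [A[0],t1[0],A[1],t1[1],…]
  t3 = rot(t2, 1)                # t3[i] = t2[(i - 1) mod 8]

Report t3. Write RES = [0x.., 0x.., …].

  t0: e3 e3 e3 60 25 60 25 c7
  t1: e3 e3 25 60 01 60 25 5b
  t2: 77 e3 3b e3 25 25 c7 60
  t3: 60 77 e3 3b e3 25 25 c7

RES = [0x60, 0x77, 0xe3, 0x3b, 0xe3, 0x25, 0x25, 0xc7]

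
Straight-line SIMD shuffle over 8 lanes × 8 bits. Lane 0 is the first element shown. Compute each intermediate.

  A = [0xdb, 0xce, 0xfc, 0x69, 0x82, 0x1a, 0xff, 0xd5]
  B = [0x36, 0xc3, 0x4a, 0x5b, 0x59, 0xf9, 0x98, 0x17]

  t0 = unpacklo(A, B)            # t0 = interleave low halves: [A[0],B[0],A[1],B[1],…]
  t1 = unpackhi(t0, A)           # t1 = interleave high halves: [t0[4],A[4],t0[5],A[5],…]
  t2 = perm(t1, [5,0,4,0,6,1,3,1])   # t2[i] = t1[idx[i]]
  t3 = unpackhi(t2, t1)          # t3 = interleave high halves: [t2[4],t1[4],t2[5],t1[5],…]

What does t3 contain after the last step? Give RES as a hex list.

RES = [ 0x5b  0x69  0x82  0xff  0x1a  0x5b  0x82  0xd5 ]

  t0: db 36 ce c3 fc 4a 69 5b
  t1: fc 82 4a 1a 69 ff 5b d5
  t2: ff fc 69 fc 5b 82 1a 82
  t3: 5b 69 82 ff 1a 5b 82 d5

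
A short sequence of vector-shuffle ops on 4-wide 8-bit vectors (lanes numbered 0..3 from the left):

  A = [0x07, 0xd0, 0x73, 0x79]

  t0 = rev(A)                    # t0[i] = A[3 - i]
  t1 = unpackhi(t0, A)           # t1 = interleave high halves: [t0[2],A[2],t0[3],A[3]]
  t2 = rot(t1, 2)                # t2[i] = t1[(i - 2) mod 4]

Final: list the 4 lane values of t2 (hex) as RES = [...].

RES = [ 0x07  0x79  0xd0  0x73 ]

  t0: 79 73 d0 07
  t1: d0 73 07 79
  t2: 07 79 d0 73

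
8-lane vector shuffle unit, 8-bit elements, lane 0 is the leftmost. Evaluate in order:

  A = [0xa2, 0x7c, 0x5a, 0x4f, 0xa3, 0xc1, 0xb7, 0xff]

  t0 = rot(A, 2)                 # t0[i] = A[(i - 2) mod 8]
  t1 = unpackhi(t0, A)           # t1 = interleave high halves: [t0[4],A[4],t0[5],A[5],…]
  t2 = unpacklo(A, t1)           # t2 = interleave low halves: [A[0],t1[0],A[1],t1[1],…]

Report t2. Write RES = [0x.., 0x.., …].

RES = [ 0xa2  0x5a  0x7c  0xa3  0x5a  0x4f  0x4f  0xc1 ]

t0 = [0xb7, 0xff, 0xa2, 0x7c, 0x5a, 0x4f, 0xa3, 0xc1]
t1 = [0x5a, 0xa3, 0x4f, 0xc1, 0xa3, 0xb7, 0xc1, 0xff]
t2 = [0xa2, 0x5a, 0x7c, 0xa3, 0x5a, 0x4f, 0x4f, 0xc1]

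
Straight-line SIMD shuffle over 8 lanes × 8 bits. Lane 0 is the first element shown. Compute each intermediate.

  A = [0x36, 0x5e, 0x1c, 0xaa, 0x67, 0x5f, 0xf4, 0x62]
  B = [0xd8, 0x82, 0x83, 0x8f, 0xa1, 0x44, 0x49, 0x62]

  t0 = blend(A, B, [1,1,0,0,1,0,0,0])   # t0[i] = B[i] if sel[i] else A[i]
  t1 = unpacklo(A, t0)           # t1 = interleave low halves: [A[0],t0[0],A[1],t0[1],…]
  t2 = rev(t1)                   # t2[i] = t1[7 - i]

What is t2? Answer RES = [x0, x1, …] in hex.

RES = [0xaa, 0xaa, 0x1c, 0x1c, 0x82, 0x5e, 0xd8, 0x36]

→ t0 |d8|82|1c|aa|a1|5f|f4|62|
→ t1 |36|d8|5e|82|1c|1c|aa|aa|
→ t2 |aa|aa|1c|1c|82|5e|d8|36|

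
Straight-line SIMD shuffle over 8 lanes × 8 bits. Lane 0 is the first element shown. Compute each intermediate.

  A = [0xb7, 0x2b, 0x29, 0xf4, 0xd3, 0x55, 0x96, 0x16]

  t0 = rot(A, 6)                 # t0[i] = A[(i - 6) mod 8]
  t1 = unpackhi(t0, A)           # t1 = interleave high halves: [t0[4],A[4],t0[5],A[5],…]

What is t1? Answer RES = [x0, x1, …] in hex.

→ t0 |29|f4|d3|55|96|16|b7|2b|
→ t1 |96|d3|16|55|b7|96|2b|16|

RES = [0x96, 0xd3, 0x16, 0x55, 0xb7, 0x96, 0x2b, 0x16]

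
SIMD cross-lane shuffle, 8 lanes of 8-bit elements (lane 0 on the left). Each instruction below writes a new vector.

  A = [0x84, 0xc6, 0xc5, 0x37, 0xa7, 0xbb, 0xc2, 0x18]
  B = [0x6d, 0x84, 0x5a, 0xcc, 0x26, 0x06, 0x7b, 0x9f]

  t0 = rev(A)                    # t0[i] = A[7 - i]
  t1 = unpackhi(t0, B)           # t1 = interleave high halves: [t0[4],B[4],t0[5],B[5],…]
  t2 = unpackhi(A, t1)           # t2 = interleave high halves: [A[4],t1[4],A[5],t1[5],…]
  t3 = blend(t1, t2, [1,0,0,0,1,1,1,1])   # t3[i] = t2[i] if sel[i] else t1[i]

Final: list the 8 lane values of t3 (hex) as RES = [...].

RES = [ 0xa7  0x26  0xc5  0x06  0xc2  0x84  0x18  0x9f ]

→ t0 |18|c2|bb|a7|37|c5|c6|84|
→ t1 |37|26|c5|06|c6|7b|84|9f|
→ t2 |a7|c6|bb|7b|c2|84|18|9f|
→ t3 |a7|26|c5|06|c2|84|18|9f|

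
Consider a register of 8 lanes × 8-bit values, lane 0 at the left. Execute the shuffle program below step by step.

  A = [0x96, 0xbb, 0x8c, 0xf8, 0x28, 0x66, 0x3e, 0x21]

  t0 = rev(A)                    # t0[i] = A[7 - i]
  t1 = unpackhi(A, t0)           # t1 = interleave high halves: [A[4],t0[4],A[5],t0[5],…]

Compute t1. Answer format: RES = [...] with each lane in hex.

RES = [ 0x28  0xf8  0x66  0x8c  0x3e  0xbb  0x21  0x96 ]

→ t0 |21|3e|66|28|f8|8c|bb|96|
→ t1 |28|f8|66|8c|3e|bb|21|96|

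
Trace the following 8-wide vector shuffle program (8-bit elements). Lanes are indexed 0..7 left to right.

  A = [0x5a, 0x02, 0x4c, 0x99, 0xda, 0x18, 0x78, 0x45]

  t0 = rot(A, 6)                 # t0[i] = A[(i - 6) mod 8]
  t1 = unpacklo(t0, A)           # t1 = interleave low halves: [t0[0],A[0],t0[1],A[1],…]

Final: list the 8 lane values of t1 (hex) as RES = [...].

t0 = [0x4c, 0x99, 0xda, 0x18, 0x78, 0x45, 0x5a, 0x02]
t1 = [0x4c, 0x5a, 0x99, 0x02, 0xda, 0x4c, 0x18, 0x99]

RES = [0x4c, 0x5a, 0x99, 0x02, 0xda, 0x4c, 0x18, 0x99]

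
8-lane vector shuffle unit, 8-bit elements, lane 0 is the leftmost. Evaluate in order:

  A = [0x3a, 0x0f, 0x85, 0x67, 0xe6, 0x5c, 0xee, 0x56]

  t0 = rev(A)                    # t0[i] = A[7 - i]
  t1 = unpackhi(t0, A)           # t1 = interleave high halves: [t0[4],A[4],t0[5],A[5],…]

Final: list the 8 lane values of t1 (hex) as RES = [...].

→ t0 |56|ee|5c|e6|67|85|0f|3a|
→ t1 |67|e6|85|5c|0f|ee|3a|56|

RES = [ 0x67  0xe6  0x85  0x5c  0x0f  0xee  0x3a  0x56 ]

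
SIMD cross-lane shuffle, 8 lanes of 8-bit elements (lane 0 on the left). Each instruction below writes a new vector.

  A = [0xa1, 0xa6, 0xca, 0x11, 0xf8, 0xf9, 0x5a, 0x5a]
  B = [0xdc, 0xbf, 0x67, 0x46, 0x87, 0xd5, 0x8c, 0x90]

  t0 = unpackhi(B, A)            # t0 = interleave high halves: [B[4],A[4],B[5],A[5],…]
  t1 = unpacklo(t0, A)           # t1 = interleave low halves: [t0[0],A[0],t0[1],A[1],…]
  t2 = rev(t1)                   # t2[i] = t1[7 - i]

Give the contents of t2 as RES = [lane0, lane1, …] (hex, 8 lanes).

RES = [0x11, 0xf9, 0xca, 0xd5, 0xa6, 0xf8, 0xa1, 0x87]

t0 = [0x87, 0xf8, 0xd5, 0xf9, 0x8c, 0x5a, 0x90, 0x5a]
t1 = [0x87, 0xa1, 0xf8, 0xa6, 0xd5, 0xca, 0xf9, 0x11]
t2 = [0x11, 0xf9, 0xca, 0xd5, 0xa6, 0xf8, 0xa1, 0x87]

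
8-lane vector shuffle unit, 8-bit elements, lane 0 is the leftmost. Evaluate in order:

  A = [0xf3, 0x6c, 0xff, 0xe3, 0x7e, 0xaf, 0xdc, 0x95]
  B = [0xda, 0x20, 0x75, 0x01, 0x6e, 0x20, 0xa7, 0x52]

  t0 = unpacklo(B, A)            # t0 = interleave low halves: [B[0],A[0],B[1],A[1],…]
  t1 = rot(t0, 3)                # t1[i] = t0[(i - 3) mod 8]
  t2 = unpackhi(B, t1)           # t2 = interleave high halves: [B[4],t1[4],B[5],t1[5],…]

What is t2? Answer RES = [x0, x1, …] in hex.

RES = [ 0x6e  0xf3  0x20  0x20  0xa7  0x6c  0x52  0x75 ]

→ t0 |da|f3|20|6c|75|ff|01|e3|
→ t1 |ff|01|e3|da|f3|20|6c|75|
→ t2 |6e|f3|20|20|a7|6c|52|75|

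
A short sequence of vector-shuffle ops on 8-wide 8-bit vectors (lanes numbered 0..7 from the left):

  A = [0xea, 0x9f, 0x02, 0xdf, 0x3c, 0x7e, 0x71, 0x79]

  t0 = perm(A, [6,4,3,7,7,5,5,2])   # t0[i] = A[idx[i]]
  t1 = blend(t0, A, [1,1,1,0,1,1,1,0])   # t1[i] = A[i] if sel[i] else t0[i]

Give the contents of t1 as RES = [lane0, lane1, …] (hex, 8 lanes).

  t0: 71 3c df 79 79 7e 7e 02
  t1: ea 9f 02 79 3c 7e 71 02

RES = [ 0xea  0x9f  0x02  0x79  0x3c  0x7e  0x71  0x02 ]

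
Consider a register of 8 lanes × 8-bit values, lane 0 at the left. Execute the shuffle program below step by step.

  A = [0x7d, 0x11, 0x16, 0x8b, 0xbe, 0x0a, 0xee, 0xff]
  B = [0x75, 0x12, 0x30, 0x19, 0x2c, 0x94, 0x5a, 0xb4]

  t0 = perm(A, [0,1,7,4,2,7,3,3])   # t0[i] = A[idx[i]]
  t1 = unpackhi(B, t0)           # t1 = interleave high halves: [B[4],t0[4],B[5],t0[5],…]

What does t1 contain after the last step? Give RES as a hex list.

t0 = [0x7d, 0x11, 0xff, 0xbe, 0x16, 0xff, 0x8b, 0x8b]
t1 = [0x2c, 0x16, 0x94, 0xff, 0x5a, 0x8b, 0xb4, 0x8b]

RES = [ 0x2c  0x16  0x94  0xff  0x5a  0x8b  0xb4  0x8b ]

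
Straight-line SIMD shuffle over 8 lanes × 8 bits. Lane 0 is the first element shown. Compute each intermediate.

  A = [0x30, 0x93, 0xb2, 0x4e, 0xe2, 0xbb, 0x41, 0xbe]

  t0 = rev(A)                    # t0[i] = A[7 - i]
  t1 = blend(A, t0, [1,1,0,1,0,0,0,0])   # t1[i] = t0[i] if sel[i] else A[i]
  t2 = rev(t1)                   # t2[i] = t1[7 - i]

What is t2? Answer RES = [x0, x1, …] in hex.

RES = [0xbe, 0x41, 0xbb, 0xe2, 0xe2, 0xb2, 0x41, 0xbe]

  t0: be 41 bb e2 4e b2 93 30
  t1: be 41 b2 e2 e2 bb 41 be
  t2: be 41 bb e2 e2 b2 41 be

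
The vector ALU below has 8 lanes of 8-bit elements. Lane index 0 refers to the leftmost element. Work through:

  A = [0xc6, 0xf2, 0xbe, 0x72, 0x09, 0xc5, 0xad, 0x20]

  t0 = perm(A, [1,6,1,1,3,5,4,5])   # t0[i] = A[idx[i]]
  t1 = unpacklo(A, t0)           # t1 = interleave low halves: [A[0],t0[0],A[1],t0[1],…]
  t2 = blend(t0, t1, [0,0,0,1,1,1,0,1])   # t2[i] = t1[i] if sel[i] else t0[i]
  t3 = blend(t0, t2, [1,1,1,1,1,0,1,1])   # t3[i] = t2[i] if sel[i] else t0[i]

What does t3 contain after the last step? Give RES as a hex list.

RES = [0xf2, 0xad, 0xf2, 0xad, 0xbe, 0xc5, 0x09, 0xf2]

t0 = [0xf2, 0xad, 0xf2, 0xf2, 0x72, 0xc5, 0x09, 0xc5]
t1 = [0xc6, 0xf2, 0xf2, 0xad, 0xbe, 0xf2, 0x72, 0xf2]
t2 = [0xf2, 0xad, 0xf2, 0xad, 0xbe, 0xf2, 0x09, 0xf2]
t3 = [0xf2, 0xad, 0xf2, 0xad, 0xbe, 0xc5, 0x09, 0xf2]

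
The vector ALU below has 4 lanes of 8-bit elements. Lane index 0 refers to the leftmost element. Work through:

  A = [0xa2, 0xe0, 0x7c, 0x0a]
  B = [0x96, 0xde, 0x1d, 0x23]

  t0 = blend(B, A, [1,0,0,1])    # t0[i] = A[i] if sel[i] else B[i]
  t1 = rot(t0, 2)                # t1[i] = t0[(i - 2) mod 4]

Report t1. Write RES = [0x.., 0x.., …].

→ t0 |a2|de|1d|0a|
→ t1 |1d|0a|a2|de|

RES = [0x1d, 0x0a, 0xa2, 0xde]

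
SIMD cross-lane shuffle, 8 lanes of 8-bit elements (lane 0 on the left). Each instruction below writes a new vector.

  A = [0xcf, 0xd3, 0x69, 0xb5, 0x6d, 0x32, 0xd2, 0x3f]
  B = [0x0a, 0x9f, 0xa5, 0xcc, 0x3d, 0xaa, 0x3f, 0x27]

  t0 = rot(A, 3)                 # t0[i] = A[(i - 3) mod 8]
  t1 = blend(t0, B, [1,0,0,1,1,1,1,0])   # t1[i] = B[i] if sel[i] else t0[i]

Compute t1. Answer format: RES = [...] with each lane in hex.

  t0: 32 d2 3f cf d3 69 b5 6d
  t1: 0a d2 3f cc 3d aa 3f 6d

RES = [ 0x0a  0xd2  0x3f  0xcc  0x3d  0xaa  0x3f  0x6d ]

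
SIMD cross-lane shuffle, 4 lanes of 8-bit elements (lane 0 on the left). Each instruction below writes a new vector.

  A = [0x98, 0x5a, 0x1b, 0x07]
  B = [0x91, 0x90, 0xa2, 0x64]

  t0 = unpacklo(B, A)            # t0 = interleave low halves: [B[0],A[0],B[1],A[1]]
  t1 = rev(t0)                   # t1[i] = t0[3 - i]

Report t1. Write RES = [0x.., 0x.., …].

  t0: 91 98 90 5a
  t1: 5a 90 98 91

RES = [0x5a, 0x90, 0x98, 0x91]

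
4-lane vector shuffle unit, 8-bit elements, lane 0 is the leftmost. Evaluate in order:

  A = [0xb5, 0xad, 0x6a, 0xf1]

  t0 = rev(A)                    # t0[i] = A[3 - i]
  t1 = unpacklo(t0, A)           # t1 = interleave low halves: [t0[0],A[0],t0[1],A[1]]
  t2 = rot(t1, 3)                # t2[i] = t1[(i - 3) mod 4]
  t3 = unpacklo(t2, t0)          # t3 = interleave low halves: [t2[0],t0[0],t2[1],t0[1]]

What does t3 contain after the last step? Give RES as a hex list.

RES = [ 0xb5  0xf1  0x6a  0x6a ]

→ t0 |f1|6a|ad|b5|
→ t1 |f1|b5|6a|ad|
→ t2 |b5|6a|ad|f1|
→ t3 |b5|f1|6a|6a|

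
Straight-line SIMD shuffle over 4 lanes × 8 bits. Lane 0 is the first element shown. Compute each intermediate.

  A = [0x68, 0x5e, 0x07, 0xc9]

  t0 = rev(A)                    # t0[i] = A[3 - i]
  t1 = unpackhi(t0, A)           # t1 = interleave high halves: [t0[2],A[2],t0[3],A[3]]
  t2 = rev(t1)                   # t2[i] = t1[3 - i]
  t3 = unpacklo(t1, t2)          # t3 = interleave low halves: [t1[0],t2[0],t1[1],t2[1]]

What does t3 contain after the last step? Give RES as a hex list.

t0 = [0xc9, 0x07, 0x5e, 0x68]
t1 = [0x5e, 0x07, 0x68, 0xc9]
t2 = [0xc9, 0x68, 0x07, 0x5e]
t3 = [0x5e, 0xc9, 0x07, 0x68]

RES = [0x5e, 0xc9, 0x07, 0x68]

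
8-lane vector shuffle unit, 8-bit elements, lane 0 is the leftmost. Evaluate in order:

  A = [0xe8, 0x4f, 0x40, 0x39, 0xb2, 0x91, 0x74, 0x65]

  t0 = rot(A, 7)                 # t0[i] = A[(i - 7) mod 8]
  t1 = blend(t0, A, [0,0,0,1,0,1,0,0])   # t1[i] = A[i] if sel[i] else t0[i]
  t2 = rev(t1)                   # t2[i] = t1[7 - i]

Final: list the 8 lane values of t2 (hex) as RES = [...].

t0 = [0x4f, 0x40, 0x39, 0xb2, 0x91, 0x74, 0x65, 0xe8]
t1 = [0x4f, 0x40, 0x39, 0x39, 0x91, 0x91, 0x65, 0xe8]
t2 = [0xe8, 0x65, 0x91, 0x91, 0x39, 0x39, 0x40, 0x4f]

RES = [0xe8, 0x65, 0x91, 0x91, 0x39, 0x39, 0x40, 0x4f]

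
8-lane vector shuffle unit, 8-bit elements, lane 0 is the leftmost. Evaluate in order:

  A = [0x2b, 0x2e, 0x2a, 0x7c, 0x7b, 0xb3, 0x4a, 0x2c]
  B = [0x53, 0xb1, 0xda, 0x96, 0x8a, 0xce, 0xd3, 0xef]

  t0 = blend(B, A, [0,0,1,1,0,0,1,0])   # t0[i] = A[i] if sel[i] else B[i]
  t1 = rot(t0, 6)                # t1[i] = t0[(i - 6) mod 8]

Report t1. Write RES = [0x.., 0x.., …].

RES = [0x2a, 0x7c, 0x8a, 0xce, 0x4a, 0xef, 0x53, 0xb1]

  t0: 53 b1 2a 7c 8a ce 4a ef
  t1: 2a 7c 8a ce 4a ef 53 b1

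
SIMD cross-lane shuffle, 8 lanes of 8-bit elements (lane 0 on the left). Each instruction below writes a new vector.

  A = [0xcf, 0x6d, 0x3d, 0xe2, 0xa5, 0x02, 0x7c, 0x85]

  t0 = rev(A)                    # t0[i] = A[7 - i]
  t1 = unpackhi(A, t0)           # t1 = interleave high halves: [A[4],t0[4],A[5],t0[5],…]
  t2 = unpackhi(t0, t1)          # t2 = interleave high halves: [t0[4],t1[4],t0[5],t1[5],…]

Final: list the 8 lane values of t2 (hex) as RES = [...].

RES = [ 0xe2  0x7c  0x3d  0x6d  0x6d  0x85  0xcf  0xcf ]

  t0: 85 7c 02 a5 e2 3d 6d cf
  t1: a5 e2 02 3d 7c 6d 85 cf
  t2: e2 7c 3d 6d 6d 85 cf cf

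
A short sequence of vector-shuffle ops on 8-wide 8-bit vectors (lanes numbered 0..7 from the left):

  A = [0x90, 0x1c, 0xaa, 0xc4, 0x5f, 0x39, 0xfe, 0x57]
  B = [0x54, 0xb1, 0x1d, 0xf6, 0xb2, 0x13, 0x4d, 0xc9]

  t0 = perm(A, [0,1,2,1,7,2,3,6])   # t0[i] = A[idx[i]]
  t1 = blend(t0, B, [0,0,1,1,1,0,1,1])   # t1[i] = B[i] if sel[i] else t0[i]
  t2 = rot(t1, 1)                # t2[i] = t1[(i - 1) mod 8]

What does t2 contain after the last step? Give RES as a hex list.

t0 = [0x90, 0x1c, 0xaa, 0x1c, 0x57, 0xaa, 0xc4, 0xfe]
t1 = [0x90, 0x1c, 0x1d, 0xf6, 0xb2, 0xaa, 0x4d, 0xc9]
t2 = [0xc9, 0x90, 0x1c, 0x1d, 0xf6, 0xb2, 0xaa, 0x4d]

RES = [0xc9, 0x90, 0x1c, 0x1d, 0xf6, 0xb2, 0xaa, 0x4d]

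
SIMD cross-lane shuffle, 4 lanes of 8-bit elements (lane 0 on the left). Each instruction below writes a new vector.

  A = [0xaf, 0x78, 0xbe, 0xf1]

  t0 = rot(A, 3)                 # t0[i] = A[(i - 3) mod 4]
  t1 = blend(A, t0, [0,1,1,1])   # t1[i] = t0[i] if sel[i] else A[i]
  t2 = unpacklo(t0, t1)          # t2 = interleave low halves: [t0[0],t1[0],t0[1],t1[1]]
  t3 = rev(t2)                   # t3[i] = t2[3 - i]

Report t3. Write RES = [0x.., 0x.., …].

RES = [ 0xbe  0xbe  0xaf  0x78 ]

t0 = [0x78, 0xbe, 0xf1, 0xaf]
t1 = [0xaf, 0xbe, 0xf1, 0xaf]
t2 = [0x78, 0xaf, 0xbe, 0xbe]
t3 = [0xbe, 0xbe, 0xaf, 0x78]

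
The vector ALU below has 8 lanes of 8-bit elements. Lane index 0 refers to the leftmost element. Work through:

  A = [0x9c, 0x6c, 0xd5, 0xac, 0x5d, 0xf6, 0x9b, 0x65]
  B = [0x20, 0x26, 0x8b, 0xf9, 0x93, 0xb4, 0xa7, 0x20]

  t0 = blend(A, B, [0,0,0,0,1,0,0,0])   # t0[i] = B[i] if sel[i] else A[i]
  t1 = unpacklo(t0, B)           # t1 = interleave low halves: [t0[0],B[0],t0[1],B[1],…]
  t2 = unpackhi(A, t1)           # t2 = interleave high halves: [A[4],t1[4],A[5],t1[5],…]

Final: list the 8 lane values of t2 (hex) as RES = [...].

RES = [ 0x5d  0xd5  0xf6  0x8b  0x9b  0xac  0x65  0xf9 ]

  t0: 9c 6c d5 ac 93 f6 9b 65
  t1: 9c 20 6c 26 d5 8b ac f9
  t2: 5d d5 f6 8b 9b ac 65 f9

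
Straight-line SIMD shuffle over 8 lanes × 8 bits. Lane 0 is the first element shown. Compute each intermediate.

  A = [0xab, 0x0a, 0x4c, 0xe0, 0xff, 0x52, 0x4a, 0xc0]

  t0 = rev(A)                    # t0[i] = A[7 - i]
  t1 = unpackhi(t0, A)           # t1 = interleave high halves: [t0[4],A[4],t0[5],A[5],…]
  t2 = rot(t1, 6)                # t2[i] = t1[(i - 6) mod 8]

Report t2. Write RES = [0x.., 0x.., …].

RES = [0x4c, 0x52, 0x0a, 0x4a, 0xab, 0xc0, 0xe0, 0xff]

t0 = [0xc0, 0x4a, 0x52, 0xff, 0xe0, 0x4c, 0x0a, 0xab]
t1 = [0xe0, 0xff, 0x4c, 0x52, 0x0a, 0x4a, 0xab, 0xc0]
t2 = [0x4c, 0x52, 0x0a, 0x4a, 0xab, 0xc0, 0xe0, 0xff]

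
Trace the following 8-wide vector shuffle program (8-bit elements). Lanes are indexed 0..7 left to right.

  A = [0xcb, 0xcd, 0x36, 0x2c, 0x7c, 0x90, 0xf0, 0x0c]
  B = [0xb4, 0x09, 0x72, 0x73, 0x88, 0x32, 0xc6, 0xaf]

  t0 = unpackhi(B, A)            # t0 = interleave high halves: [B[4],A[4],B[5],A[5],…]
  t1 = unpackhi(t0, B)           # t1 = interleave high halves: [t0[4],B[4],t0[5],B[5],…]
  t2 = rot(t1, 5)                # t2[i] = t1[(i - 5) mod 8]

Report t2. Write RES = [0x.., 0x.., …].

RES = [0x32, 0xaf, 0xc6, 0x0c, 0xaf, 0xc6, 0x88, 0xf0]

t0 = [0x88, 0x7c, 0x32, 0x90, 0xc6, 0xf0, 0xaf, 0x0c]
t1 = [0xc6, 0x88, 0xf0, 0x32, 0xaf, 0xc6, 0x0c, 0xaf]
t2 = [0x32, 0xaf, 0xc6, 0x0c, 0xaf, 0xc6, 0x88, 0xf0]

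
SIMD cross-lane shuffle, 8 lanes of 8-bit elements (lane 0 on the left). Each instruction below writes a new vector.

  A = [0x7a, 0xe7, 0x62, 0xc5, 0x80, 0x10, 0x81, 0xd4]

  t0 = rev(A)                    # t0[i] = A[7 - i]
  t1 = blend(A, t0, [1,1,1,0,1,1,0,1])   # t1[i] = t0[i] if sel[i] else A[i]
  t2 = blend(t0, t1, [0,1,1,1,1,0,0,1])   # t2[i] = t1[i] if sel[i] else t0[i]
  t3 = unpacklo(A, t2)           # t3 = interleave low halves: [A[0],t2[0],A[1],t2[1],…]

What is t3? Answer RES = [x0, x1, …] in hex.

RES = [0x7a, 0xd4, 0xe7, 0x81, 0x62, 0x10, 0xc5, 0xc5]

  t0: d4 81 10 80 c5 62 e7 7a
  t1: d4 81 10 c5 c5 62 81 7a
  t2: d4 81 10 c5 c5 62 e7 7a
  t3: 7a d4 e7 81 62 10 c5 c5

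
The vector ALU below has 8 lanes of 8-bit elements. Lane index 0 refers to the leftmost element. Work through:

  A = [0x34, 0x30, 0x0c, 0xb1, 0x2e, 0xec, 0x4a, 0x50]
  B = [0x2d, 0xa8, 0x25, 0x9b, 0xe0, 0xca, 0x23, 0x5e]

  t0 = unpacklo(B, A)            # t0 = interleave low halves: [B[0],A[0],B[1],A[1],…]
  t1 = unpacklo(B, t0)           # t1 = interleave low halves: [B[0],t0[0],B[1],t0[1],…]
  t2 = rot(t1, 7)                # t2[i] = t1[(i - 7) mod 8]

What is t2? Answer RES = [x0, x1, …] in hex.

→ t0 |2d|34|a8|30|25|0c|9b|b1|
→ t1 |2d|2d|a8|34|25|a8|9b|30|
→ t2 |2d|a8|34|25|a8|9b|30|2d|

RES = [0x2d, 0xa8, 0x34, 0x25, 0xa8, 0x9b, 0x30, 0x2d]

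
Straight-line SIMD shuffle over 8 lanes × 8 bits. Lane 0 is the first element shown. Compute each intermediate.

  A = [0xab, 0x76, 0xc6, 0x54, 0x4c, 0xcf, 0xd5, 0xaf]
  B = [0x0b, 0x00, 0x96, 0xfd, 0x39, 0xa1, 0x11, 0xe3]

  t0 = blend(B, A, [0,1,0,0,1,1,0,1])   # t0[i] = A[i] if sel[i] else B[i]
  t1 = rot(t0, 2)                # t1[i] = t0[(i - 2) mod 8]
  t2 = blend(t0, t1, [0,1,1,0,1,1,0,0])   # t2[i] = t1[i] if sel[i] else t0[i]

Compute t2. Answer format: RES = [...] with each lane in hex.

RES = [0x0b, 0xaf, 0x0b, 0xfd, 0x96, 0xfd, 0x11, 0xaf]

  t0: 0b 76 96 fd 4c cf 11 af
  t1: 11 af 0b 76 96 fd 4c cf
  t2: 0b af 0b fd 96 fd 11 af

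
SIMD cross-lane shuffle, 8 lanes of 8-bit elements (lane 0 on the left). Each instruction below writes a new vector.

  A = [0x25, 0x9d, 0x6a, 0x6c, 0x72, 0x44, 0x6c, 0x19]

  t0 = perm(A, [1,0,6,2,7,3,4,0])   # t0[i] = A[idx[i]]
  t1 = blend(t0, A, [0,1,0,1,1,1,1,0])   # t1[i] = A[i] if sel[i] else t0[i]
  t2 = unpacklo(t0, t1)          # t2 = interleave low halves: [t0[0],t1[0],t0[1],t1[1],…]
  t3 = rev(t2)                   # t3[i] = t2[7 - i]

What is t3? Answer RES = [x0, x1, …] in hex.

→ t0 |9d|25|6c|6a|19|6c|72|25|
→ t1 |9d|9d|6c|6c|72|44|6c|25|
→ t2 |9d|9d|25|9d|6c|6c|6a|6c|
→ t3 |6c|6a|6c|6c|9d|25|9d|9d|

RES = [0x6c, 0x6a, 0x6c, 0x6c, 0x9d, 0x25, 0x9d, 0x9d]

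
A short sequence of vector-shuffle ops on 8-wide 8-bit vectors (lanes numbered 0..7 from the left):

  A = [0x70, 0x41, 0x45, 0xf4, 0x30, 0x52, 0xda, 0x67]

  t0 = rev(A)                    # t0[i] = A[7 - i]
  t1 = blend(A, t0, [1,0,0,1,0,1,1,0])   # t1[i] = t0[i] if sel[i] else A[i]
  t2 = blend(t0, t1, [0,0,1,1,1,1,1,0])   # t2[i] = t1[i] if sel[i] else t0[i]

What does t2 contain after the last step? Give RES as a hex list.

RES = [ 0x67  0xda  0x45  0x30  0x30  0x45  0x41  0x70 ]

  t0: 67 da 52 30 f4 45 41 70
  t1: 67 41 45 30 30 45 41 67
  t2: 67 da 45 30 30 45 41 70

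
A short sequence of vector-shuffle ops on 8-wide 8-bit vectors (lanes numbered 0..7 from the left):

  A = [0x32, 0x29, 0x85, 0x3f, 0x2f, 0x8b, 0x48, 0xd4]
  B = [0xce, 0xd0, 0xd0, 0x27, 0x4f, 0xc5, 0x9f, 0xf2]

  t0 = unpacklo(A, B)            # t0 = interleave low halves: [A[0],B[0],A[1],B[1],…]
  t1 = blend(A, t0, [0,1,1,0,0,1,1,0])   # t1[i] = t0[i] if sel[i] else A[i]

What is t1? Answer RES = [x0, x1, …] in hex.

RES = [ 0x32  0xce  0x29  0x3f  0x2f  0xd0  0x3f  0xd4 ]

→ t0 |32|ce|29|d0|85|d0|3f|27|
→ t1 |32|ce|29|3f|2f|d0|3f|d4|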